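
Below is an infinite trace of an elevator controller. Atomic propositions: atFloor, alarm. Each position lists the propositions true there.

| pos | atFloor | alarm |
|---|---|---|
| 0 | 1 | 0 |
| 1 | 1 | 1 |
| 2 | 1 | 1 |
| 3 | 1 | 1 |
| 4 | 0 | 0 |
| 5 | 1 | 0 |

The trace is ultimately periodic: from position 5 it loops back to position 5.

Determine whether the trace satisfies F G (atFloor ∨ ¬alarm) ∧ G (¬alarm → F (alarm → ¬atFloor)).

Satisfied

G (atFloor ∨ ¬alarm) holds at position 0, which is reachable from 0, so F G (atFloor ∨ ¬alarm) holds.
¬alarm → F (alarm → ¬atFloor) holds at every position 0..5, and those are all positions ever visited, so G (¬alarm → F (alarm → ¬atFloor)) holds.
Positions where ¬alarm holds: 0, 4, 5.
Check F (alarm → ¬atFloor) at each: 0→ok, 4→ok, 5→ok.
At position 0: F G (atFloor ∨ ¬alarm) is true; G (¬alarm → F (alarm → ¬atFloor)) is true; so F G (atFloor ∨ ¬alarm) ∧ G (¬alarm → F (alarm → ¬atFloor)) is true.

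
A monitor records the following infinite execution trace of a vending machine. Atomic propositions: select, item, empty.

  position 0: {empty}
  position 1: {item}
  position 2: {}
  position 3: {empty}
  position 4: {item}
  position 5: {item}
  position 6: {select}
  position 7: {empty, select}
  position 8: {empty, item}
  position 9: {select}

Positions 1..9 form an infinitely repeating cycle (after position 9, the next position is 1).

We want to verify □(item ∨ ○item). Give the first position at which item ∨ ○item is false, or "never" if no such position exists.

Check item ∨ ○item at each position in order: 0 ✓, 1 ✓.
At position 2 the labels are {} and the next position 3 has {empty}, so item ∨ ○item is false there. This is the first violation.

2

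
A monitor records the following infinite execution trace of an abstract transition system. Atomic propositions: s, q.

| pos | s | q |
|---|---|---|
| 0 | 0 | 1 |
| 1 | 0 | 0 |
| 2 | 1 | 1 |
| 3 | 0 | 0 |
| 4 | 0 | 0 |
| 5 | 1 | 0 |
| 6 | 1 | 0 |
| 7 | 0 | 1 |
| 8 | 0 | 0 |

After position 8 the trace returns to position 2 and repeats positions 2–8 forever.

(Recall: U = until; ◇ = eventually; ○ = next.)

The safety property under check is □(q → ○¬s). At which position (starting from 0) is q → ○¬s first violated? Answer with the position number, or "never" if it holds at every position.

q → ○¬s holds at every position 0..8, and those are all the positions the trace ever visits, so the invariant □(q → ○¬s) is never violated.

never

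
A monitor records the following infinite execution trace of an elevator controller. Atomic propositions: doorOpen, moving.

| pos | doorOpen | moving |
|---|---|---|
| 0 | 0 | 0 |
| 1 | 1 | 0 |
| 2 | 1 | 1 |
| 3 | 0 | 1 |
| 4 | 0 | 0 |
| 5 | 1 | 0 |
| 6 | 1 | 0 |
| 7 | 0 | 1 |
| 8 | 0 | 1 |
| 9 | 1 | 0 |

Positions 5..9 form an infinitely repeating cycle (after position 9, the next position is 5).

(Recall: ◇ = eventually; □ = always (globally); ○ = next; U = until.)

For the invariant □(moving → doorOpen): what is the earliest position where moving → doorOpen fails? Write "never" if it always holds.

3

Check moving → doorOpen at each position in order: 0 ✓, 1 ✓, 2 ✓.
At position 3 the labels are {moving}, so moving → doorOpen is false there. This is the first violation.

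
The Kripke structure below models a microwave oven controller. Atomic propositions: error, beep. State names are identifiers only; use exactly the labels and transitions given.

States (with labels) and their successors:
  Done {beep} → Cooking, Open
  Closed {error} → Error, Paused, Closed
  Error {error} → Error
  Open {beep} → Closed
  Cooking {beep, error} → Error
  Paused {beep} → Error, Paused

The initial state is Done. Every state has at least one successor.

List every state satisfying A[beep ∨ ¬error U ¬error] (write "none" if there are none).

{Done, Open, Paused}

States satisfying beep ∨ ¬error: {Done, Open, Cooking, Paused}.
States satisfying ¬error: {Done, Open, Paused}.
States satisfying A[beep ∨ ¬error U ¬error]: {Done, Open, Paused}.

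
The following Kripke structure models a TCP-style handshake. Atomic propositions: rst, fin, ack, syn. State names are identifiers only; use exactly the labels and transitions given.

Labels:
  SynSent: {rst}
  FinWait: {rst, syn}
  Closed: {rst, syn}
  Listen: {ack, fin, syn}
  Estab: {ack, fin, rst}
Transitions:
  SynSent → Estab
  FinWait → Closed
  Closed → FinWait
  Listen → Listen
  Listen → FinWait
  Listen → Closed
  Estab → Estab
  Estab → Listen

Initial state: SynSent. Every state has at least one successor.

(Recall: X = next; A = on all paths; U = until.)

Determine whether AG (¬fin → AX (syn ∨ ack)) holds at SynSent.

Satisfied

States satisfying ¬fin → AX (syn ∨ ack): {SynSent, FinWait, Closed, Listen, Estab}.
States satisfying AG (¬fin → AX (syn ∨ ack)): {SynSent, FinWait, Closed, Listen, Estab}.
Every state reachable from SynSent satisfies ¬fin → AX (syn ∨ ack).
SynSent ∈ Sat(AG (¬fin → AX (syn ∨ ack))).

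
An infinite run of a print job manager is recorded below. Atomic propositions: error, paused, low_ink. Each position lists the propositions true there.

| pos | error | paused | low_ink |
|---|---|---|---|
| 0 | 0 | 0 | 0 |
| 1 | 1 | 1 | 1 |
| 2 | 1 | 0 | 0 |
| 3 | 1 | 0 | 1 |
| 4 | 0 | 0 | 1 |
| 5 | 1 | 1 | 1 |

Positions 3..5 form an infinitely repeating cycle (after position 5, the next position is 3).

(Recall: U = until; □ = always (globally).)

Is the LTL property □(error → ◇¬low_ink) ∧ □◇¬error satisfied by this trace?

error → ◇¬low_ink must hold at every position from 0 onward. It fails at position 3, so □(error → ◇¬low_ink) is false.
Positions where error holds: 1, 2, 3, 5.
Check ◇¬low_ink at each: 1→ok, 2→ok, 3→fails, 5→fails.
◇¬error holds at every position 0..5, and those are all positions ever visited, so □◇¬error holds.
At position 0: □(error → ◇¬low_ink) is false; □◇¬error is true; so □(error → ◇¬low_ink) ∧ □◇¬error is false.

Violated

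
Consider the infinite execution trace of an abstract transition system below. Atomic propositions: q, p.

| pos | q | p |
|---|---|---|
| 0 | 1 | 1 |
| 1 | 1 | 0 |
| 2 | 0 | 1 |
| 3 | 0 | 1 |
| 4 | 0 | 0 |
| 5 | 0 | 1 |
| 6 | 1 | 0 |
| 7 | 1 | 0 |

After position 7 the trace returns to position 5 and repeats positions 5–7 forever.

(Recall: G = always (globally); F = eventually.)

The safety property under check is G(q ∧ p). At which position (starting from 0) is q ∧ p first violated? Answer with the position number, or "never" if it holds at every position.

Check q ∧ p at each position in order: 0 ✓.
At position 1 the labels are {q}, so q ∧ p is false there. This is the first violation.

1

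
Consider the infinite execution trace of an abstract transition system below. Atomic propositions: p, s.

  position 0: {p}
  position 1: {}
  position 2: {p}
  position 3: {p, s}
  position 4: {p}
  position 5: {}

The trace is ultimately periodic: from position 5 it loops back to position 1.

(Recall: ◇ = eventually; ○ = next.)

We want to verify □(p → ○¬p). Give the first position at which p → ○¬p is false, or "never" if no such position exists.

Check p → ○¬p at each position in order: 0 ✓, 1 ✓.
At position 2 the labels are {p} and the next position 3 has {p, s}, so p → ○¬p is false there. This is the first violation.

2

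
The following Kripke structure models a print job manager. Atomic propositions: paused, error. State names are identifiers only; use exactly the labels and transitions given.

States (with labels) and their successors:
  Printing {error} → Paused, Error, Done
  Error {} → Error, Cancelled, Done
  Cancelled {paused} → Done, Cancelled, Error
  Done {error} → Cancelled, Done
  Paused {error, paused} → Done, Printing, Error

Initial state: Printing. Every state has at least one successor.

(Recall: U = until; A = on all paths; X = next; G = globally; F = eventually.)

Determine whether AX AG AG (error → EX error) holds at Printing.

States satisfying AG AG (error → EX error): {Printing, Error, Cancelled, Done, Paused}.
States satisfying AX AG AG (error → EX error): {Printing, Error, Cancelled, Done, Paused}.
Printing ∈ Sat(AX AG AG (error → EX error)).

Holds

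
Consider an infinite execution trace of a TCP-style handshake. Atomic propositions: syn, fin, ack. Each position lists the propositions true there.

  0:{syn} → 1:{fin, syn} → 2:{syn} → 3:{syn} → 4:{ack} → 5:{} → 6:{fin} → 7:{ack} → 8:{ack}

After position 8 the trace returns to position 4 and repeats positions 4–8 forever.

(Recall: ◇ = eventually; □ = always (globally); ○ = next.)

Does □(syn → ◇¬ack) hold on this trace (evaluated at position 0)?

Holds

syn → ◇¬ack holds at every position 0..8, and those are all positions ever visited, so □(syn → ◇¬ack) holds.
Positions where syn holds: 0, 1, 2, 3.
Check ◇¬ack at each: 0→ok, 1→ok, 2→ok, 3→ok.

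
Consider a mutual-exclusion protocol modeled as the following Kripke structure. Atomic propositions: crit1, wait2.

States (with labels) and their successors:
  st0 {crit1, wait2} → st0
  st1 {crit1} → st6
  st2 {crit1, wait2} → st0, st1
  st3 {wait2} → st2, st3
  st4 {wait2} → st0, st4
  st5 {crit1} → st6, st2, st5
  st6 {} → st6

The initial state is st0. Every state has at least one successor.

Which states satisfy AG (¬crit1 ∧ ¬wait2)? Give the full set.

States satisfying ¬crit1 ∧ ¬wait2: {st6}.
States satisfying AG (¬crit1 ∧ ¬wait2): {st6}.

{st6}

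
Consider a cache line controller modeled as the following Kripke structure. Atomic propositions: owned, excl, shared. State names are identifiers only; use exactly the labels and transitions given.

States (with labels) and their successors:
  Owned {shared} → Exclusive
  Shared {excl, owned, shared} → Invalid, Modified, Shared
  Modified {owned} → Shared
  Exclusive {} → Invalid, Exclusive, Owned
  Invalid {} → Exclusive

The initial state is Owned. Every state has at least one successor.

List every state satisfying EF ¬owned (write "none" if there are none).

States satisfying ¬owned: {Owned, Exclusive, Invalid}.
States satisfying EF ¬owned: {Owned, Shared, Modified, Exclusive, Invalid}.

{Owned, Shared, Modified, Exclusive, Invalid}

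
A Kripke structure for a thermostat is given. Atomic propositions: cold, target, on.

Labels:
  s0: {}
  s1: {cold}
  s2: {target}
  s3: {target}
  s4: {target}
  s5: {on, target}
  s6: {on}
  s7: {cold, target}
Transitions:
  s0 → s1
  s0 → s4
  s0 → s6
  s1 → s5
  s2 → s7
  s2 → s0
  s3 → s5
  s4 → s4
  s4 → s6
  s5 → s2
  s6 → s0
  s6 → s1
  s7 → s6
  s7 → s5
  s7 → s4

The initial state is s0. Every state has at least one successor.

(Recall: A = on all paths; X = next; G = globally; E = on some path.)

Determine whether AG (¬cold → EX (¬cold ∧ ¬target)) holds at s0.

States satisfying ¬cold → EX (¬cold ∧ ¬target): {s0, s1, s2, s4, s6, s7}.
States satisfying AG (¬cold → EX (¬cold ∧ ¬target)): ∅.
s5 is reachable from s0 and violates ¬cold → EX (¬cold ∧ ¬target), so AG fails at s0.
s0 ∉ Sat(AG (¬cold → EX (¬cold ∧ ¬target))).

Violated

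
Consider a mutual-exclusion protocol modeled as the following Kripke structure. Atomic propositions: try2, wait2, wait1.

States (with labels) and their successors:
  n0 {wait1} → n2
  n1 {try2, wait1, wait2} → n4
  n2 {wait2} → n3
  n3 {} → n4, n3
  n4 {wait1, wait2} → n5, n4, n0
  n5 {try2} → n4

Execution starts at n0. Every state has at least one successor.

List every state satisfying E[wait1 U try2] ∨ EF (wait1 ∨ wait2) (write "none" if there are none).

{n0, n1, n2, n3, n4, n5}

States satisfying wait1: {n0, n1, n4}.
States satisfying try2: {n1, n5}.
States satisfying E[wait1 U try2]: {n1, n4, n5}.
States satisfying wait1 ∨ wait2: {n0, n1, n2, n4}.
States satisfying EF (wait1 ∨ wait2): {n0, n1, n2, n3, n4, n5}.
States satisfying E[wait1 U try2] ∨ EF (wait1 ∨ wait2): {n0, n1, n2, n3, n4, n5}.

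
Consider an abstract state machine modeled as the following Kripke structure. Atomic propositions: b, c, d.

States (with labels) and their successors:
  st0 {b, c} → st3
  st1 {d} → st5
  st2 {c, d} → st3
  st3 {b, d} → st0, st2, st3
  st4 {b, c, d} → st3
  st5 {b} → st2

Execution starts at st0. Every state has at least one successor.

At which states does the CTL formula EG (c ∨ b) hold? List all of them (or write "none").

{st0, st2, st3, st4, st5}

States satisfying c ∨ b: {st0, st2, st3, st4, st5}.
States satisfying EG (c ∨ b): {st0, st2, st3, st4, st5}.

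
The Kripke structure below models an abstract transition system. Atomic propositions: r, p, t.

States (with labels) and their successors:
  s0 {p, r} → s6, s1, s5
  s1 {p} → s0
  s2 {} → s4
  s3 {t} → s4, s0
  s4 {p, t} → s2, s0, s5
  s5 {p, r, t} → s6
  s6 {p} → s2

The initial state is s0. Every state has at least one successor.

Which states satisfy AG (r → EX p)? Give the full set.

{s0, s1, s2, s3, s4, s5, s6}

States satisfying r → EX p: {s0, s1, s2, s3, s4, s5, s6}.
States satisfying AG (r → EX p): {s0, s1, s2, s3, s4, s5, s6}.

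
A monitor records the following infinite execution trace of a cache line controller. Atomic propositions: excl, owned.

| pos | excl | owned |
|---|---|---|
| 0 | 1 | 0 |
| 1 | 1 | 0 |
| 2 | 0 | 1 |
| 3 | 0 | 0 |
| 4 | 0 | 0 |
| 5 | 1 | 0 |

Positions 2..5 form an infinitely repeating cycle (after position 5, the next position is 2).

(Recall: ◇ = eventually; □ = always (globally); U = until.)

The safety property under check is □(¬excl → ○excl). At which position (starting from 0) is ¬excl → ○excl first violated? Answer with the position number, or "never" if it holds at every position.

2

Check ¬excl → ○excl at each position in order: 0 ✓, 1 ✓.
At position 2 the labels are {owned} and the next position 3 has {}, so ¬excl → ○excl is false there. This is the first violation.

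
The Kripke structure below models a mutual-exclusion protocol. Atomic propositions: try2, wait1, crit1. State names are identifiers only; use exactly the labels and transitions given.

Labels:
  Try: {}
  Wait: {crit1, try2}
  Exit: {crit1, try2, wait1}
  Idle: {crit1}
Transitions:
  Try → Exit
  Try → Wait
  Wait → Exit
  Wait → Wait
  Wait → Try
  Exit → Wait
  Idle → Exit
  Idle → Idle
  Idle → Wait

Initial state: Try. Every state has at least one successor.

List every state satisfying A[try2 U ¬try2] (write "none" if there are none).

{Try, Idle}

States satisfying try2: {Wait, Exit}.
States satisfying ¬try2: {Try, Idle}.
States satisfying A[try2 U ¬try2]: {Try, Idle}.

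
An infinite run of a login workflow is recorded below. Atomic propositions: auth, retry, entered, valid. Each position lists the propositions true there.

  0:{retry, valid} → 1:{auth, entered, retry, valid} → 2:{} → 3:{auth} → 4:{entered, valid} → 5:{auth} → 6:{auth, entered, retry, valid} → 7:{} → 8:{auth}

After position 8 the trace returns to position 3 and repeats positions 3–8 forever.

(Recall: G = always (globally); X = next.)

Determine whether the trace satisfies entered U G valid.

Walking from position 0: at position 0, G valid has not yet held and entered fails, so entered U G valid is false.

No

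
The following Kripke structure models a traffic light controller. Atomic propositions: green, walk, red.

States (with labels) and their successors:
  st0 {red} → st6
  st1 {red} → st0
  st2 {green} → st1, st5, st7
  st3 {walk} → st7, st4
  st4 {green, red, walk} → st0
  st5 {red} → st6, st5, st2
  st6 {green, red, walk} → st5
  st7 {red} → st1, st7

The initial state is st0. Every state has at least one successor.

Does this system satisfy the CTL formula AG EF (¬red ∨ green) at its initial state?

States satisfying EF (¬red ∨ green): {st0, st1, st2, st3, st4, st5, st6, st7}.
States satisfying AG EF (¬red ∨ green): {st0, st1, st2, st3, st4, st5, st6, st7}.
Every state reachable from st0 satisfies EF (¬red ∨ green).
st0 ∈ Sat(AG EF (¬red ∨ green)).

Holds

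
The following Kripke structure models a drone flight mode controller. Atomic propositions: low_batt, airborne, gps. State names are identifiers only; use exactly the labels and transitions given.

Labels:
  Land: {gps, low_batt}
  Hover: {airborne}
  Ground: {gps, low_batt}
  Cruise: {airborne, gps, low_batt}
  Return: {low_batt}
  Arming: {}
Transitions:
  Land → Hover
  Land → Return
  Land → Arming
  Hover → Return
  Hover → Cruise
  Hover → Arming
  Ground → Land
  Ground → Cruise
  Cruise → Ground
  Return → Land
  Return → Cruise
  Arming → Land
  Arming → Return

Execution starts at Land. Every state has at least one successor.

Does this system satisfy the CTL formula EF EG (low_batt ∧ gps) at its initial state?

States satisfying EG (low_batt ∧ gps): {Ground, Cruise}.
States satisfying EF EG (low_batt ∧ gps): {Land, Hover, Ground, Cruise, Return, Arming}.
Some path from Land reaches a state where EG (low_batt ∧ gps) holds.
Land ∈ Sat(EF EG (low_batt ∧ gps)).

Holds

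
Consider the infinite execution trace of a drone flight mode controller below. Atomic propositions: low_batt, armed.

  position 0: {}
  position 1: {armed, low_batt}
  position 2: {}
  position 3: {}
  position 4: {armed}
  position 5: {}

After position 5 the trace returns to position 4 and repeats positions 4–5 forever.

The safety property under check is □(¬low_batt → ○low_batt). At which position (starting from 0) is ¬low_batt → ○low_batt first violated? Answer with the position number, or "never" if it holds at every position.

Check ¬low_batt → ○low_batt at each position in order: 0 ✓, 1 ✓.
At position 2 the labels are {} and the next position 3 has {}, so ¬low_batt → ○low_batt is false there. This is the first violation.

2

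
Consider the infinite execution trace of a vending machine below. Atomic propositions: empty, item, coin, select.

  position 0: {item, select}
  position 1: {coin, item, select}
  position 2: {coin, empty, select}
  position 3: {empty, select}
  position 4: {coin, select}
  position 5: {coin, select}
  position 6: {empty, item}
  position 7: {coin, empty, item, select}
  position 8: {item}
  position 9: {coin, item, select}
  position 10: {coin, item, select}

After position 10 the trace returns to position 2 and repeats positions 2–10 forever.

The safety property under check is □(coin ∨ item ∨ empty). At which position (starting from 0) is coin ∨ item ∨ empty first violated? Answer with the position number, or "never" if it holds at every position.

never

coin ∨ item ∨ empty holds at every position 0..10, and those are all the positions the trace ever visits, so the invariant □(coin ∨ item ∨ empty) is never violated.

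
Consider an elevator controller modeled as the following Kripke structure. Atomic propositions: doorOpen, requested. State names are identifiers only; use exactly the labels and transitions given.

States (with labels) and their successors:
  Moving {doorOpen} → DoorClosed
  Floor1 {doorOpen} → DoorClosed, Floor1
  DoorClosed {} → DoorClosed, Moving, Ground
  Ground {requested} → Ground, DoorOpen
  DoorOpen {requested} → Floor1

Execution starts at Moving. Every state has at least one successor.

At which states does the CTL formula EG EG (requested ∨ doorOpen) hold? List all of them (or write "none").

States satisfying EG (requested ∨ doorOpen): {Floor1, Ground, DoorOpen}.
States satisfying EG EG (requested ∨ doorOpen): {Floor1, Ground, DoorOpen}.

{Floor1, Ground, DoorOpen}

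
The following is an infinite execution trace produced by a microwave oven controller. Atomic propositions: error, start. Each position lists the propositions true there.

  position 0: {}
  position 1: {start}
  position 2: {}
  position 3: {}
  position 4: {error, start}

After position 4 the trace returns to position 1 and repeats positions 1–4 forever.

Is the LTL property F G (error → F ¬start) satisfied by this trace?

Holds

G (error → F ¬start) holds at position 0, which is reachable from 0, so F G (error → F ¬start) holds.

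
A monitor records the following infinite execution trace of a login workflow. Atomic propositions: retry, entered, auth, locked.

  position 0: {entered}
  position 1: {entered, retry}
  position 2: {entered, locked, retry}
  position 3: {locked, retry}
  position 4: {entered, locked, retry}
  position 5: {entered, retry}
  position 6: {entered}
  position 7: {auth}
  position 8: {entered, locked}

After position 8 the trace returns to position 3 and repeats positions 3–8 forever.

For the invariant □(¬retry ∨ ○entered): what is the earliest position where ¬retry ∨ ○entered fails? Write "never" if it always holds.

2

Check ¬retry ∨ ○entered at each position in order: 0 ✓, 1 ✓.
At position 2 the labels are {entered, locked, retry} and the next position 3 has {locked, retry}, so ¬retry ∨ ○entered is false there. This is the first violation.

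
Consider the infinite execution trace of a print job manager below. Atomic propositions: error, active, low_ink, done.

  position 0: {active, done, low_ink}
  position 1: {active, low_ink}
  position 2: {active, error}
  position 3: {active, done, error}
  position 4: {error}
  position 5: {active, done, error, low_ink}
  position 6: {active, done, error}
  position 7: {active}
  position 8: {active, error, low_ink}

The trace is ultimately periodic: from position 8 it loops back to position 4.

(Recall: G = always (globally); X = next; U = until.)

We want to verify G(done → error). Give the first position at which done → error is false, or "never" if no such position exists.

At position 0 the labels are {active, done, low_ink}, so done → error is false there. This is the first violation.

0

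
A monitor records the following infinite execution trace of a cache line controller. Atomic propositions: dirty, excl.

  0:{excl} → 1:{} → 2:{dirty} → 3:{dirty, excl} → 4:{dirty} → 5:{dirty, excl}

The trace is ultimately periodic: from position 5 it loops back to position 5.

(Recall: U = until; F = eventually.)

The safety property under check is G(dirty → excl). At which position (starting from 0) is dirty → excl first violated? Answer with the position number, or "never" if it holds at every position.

2

Check dirty → excl at each position in order: 0 ✓, 1 ✓.
At position 2 the labels are {dirty}, so dirty → excl is false there. This is the first violation.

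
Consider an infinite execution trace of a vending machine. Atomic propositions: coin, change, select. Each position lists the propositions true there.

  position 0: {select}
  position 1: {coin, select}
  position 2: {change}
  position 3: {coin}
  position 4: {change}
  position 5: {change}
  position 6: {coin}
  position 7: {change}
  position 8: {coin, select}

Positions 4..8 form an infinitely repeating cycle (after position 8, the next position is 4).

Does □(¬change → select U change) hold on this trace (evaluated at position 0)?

Does not hold

¬change → select U change must hold at every position from 0 onward. It fails at position 3, so □(¬change → select U change) is false.
Positions where ¬change holds: 0, 1, 3, 6, 8.
Check select U change at each: 0→ok, 1→ok, 3→fails, 6→fails, 8→ok.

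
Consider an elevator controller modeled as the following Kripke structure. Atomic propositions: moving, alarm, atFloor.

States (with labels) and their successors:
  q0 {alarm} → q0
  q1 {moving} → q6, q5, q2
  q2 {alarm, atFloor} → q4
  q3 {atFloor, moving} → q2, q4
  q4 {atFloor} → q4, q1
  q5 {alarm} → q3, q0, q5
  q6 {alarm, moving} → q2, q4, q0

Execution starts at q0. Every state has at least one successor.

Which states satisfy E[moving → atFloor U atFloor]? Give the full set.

{q2, q3, q4, q5}

States satisfying moving → atFloor: {q0, q2, q3, q4, q5}.
States satisfying atFloor: {q2, q3, q4}.
States satisfying E[moving → atFloor U atFloor]: {q2, q3, q4, q5}.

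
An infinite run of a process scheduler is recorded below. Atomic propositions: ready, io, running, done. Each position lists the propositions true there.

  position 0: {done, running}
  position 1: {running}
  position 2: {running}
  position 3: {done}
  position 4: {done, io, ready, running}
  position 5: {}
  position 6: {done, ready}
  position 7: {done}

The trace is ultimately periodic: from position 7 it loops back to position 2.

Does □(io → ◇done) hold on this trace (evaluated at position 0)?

Holds

io → ◇done holds at every position 0..7, and those are all positions ever visited, so □(io → ◇done) holds.
Positions where io holds: 4.
Check ◇done at each: 4→ok.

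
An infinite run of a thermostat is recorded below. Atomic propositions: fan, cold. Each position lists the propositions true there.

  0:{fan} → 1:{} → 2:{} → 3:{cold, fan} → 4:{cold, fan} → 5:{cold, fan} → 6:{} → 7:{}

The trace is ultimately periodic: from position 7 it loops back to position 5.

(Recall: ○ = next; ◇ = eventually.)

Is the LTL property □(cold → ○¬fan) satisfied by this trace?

Violated

cold → ○¬fan must hold at every position from 0 onward. It fails at position 3, so □(cold → ○¬fan) is false.
Positions where cold holds: 3, 4, 5.
Check ○¬fan at each: 3→fails, 4→fails, 5→ok.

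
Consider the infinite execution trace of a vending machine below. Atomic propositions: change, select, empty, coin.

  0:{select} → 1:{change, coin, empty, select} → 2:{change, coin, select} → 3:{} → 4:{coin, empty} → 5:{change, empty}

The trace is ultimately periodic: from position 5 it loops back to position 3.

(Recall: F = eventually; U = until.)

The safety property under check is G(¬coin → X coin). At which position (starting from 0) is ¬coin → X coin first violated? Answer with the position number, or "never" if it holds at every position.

Check ¬coin → X coin at each position in order: 0 ✓, 1 ✓, 2 ✓, 3 ✓, 4 ✓.
At position 5 the labels are {change, empty} and the next position 3 has {}, so ¬coin → X coin is false there. This is the first violation.

5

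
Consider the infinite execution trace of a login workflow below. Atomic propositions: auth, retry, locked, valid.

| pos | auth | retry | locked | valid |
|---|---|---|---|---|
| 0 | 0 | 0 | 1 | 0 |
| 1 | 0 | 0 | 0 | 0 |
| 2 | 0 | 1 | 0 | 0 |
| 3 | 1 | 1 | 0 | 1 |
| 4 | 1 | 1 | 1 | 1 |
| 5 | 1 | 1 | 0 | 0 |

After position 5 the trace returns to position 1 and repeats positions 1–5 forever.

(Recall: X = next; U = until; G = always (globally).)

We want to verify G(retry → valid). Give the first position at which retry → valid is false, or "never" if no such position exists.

2

Check retry → valid at each position in order: 0 ✓, 1 ✓.
At position 2 the labels are {retry}, so retry → valid is false there. This is the first violation.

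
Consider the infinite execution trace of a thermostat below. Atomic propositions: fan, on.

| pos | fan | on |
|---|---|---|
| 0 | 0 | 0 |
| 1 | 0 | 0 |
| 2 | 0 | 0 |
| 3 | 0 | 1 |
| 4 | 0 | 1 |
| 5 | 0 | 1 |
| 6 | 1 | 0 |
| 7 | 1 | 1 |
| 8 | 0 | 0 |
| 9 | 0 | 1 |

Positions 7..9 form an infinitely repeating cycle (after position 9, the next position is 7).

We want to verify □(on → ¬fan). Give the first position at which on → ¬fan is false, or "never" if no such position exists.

Check on → ¬fan at each position in order: 0 ✓, 1 ✓, 2 ✓, 3 ✓, 4 ✓, 5 ✓, 6 ✓.
At position 7 the labels are {fan, on}, so on → ¬fan is false there. This is the first violation.

7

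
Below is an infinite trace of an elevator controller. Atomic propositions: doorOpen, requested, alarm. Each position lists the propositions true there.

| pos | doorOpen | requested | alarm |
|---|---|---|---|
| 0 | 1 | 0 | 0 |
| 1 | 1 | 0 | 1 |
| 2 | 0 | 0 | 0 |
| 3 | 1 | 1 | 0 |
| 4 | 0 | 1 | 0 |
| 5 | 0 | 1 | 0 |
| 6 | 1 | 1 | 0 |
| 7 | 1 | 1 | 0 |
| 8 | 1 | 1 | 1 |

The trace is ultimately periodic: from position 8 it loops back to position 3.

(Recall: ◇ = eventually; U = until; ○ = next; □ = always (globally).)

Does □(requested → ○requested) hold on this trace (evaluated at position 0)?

requested → ○requested holds at every position 0..8, and those are all positions ever visited, so □(requested → ○requested) holds.
Positions where requested holds: 3, 4, 5, 6, 7, 8.
Check ○requested at each: 3→ok, 4→ok, 5→ok, 6→ok, 7→ok, 8→ok.

Holds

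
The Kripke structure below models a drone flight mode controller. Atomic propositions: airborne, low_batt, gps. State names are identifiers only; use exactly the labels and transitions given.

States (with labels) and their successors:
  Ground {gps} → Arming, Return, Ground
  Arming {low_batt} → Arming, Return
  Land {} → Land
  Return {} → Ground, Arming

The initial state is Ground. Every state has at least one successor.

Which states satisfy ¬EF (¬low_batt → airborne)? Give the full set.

States satisfying ¬low_batt → airborne: {Arming}.
States satisfying EF (¬low_batt → airborne): {Ground, Arming, Return}.
States satisfying ¬EF (¬low_batt → airborne): {Land}.

{Land}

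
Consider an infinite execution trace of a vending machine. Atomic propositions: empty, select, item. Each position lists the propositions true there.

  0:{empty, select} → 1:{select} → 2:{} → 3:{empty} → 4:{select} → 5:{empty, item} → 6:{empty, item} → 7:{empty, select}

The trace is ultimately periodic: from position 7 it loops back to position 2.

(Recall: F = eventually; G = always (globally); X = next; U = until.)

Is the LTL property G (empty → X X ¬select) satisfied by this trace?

Violated

empty → X X ¬select must hold at every position from 0 onward. It fails at position 5, so G (empty → X X ¬select) is false.
Positions where empty holds: 0, 3, 5, 6, 7.
Check X X ¬select at each: 0→ok, 3→ok, 5→fails, 6→ok, 7→ok.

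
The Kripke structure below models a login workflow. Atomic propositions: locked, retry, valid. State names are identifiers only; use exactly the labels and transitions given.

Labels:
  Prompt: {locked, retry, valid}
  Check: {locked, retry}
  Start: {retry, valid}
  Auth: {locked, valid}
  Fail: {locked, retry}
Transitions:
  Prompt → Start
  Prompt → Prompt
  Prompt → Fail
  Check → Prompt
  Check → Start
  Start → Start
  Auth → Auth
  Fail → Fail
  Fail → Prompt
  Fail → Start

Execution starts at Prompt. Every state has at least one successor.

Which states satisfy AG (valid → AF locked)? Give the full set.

States satisfying valid → AF locked: {Prompt, Check, Auth, Fail}.
States satisfying AG (valid → AF locked): {Auth}.

{Auth}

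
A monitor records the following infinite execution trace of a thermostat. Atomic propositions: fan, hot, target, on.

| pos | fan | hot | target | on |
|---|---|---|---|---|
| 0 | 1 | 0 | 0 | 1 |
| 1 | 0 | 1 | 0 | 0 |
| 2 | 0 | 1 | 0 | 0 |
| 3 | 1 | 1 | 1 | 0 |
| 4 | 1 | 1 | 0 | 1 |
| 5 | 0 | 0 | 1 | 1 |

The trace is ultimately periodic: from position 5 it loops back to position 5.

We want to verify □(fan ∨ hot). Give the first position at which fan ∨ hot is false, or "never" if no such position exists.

Check fan ∨ hot at each position in order: 0 ✓, 1 ✓, 2 ✓, 3 ✓, 4 ✓.
At position 5 the labels are {on, target}, so fan ∨ hot is false there. This is the first violation.

5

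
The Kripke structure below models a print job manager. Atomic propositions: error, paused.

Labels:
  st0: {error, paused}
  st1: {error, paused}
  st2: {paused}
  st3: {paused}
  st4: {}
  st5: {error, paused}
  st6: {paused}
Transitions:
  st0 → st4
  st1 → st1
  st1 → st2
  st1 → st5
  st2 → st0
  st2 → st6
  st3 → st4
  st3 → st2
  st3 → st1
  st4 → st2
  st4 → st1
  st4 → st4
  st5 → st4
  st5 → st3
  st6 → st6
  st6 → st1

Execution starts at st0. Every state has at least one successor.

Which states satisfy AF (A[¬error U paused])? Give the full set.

{st0, st1, st2, st3, st5, st6}

States satisfying A[¬error U paused]: {st0, st1, st2, st3, st5, st6}.
States satisfying AF (A[¬error U paused]): {st0, st1, st2, st3, st5, st6}.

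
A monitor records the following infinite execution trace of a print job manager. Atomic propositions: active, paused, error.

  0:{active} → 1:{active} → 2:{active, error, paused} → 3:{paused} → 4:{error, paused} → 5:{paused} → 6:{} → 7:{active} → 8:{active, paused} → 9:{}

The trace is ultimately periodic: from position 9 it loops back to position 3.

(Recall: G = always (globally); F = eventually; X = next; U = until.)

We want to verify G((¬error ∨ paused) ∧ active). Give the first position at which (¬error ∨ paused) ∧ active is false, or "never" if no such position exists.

Check (¬error ∨ paused) ∧ active at each position in order: 0 ✓, 1 ✓, 2 ✓.
At position 3 the labels are {paused}, so (¬error ∨ paused) ∧ active is false there. This is the first violation.

3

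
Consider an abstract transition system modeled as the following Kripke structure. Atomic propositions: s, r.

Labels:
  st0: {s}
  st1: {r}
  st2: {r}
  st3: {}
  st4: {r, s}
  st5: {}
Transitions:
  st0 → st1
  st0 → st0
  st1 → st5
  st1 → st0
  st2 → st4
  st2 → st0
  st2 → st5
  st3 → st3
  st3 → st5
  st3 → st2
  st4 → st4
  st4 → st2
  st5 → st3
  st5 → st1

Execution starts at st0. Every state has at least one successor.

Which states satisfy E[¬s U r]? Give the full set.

States satisfying ¬s: {st1, st2, st3, st5}.
States satisfying r: {st1, st2, st4}.
States satisfying E[¬s U r]: {st1, st2, st3, st4, st5}.

{st1, st2, st3, st4, st5}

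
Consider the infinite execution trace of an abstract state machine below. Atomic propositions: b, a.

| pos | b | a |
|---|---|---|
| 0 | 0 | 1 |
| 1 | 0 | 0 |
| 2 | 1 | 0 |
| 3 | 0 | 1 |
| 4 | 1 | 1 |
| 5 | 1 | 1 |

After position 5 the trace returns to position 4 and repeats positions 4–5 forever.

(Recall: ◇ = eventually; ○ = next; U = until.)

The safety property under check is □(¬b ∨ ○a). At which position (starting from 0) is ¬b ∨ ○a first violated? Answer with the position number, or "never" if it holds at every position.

never

¬b ∨ ○a holds at every position 0..5, and those are all the positions the trace ever visits, so the invariant □(¬b ∨ ○a) is never violated.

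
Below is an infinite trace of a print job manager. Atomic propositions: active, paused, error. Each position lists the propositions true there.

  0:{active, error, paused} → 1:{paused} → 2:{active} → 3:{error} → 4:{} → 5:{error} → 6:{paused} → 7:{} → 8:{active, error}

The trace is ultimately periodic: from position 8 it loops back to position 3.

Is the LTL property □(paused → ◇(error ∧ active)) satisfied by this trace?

paused → ◇(error ∧ active) holds at every position 0..8, and those are all positions ever visited, so □(paused → ◇(error ∧ active)) holds.
Positions where paused holds: 0, 1, 6.
Check ◇(error ∧ active) at each: 0→ok, 1→ok, 6→ok.

Yes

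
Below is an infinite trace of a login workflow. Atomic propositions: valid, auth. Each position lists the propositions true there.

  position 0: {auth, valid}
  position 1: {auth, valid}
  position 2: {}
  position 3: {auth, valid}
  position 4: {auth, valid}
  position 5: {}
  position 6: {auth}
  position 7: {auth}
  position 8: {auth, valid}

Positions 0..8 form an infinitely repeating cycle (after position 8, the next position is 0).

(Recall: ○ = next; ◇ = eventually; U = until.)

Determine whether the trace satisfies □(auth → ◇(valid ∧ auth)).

auth → ◇(valid ∧ auth) holds at every position 0..8, and those are all positions ever visited, so □(auth → ◇(valid ∧ auth)) holds.
Positions where auth holds: 0, 1, 3, 4, 6, 7, 8.
Check ◇(valid ∧ auth) at each: 0→ok, 1→ok, 3→ok, 4→ok, 6→ok, 7→ok, 8→ok.

Satisfied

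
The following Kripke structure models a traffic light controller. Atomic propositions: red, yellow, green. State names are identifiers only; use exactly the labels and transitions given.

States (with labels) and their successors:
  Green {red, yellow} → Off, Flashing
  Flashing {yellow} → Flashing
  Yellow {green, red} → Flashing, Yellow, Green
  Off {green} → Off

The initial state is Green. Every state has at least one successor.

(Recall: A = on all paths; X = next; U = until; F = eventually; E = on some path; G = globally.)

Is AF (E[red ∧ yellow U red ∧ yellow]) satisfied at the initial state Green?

Holds

States satisfying E[red ∧ yellow U red ∧ yellow]: {Green}.
States satisfying AF (E[red ∧ yellow U red ∧ yellow]): {Green}.
Green ∈ Sat(AF (E[red ∧ yellow U red ∧ yellow])).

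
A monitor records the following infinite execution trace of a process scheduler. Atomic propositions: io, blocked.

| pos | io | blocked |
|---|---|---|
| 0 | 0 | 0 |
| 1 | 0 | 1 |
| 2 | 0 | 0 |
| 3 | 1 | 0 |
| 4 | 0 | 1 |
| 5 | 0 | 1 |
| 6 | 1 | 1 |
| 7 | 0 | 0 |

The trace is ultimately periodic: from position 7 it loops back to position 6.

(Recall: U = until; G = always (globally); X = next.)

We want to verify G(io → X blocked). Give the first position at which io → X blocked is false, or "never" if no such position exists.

6

Check io → X blocked at each position in order: 0 ✓, 1 ✓, 2 ✓, 3 ✓, 4 ✓, 5 ✓.
At position 6 the labels are {blocked, io} and the next position 7 has {}, so io → X blocked is false there. This is the first violation.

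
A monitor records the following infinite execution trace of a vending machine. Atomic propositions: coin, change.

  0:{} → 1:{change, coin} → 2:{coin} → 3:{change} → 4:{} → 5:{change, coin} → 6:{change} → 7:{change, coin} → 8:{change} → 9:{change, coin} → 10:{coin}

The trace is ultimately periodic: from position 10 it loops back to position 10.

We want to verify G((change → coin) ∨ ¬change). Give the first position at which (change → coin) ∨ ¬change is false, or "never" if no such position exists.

Check (change → coin) ∨ ¬change at each position in order: 0 ✓, 1 ✓, 2 ✓.
At position 3 the labels are {change}, so (change → coin) ∨ ¬change is false there. This is the first violation.

3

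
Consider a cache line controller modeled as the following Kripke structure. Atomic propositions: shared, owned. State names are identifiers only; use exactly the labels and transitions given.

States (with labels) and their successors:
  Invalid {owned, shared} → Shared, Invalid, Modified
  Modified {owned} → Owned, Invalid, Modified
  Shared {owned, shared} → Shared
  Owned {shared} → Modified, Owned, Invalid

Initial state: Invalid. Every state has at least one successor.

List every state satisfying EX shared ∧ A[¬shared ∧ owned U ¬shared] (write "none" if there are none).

States satisfying shared: {Invalid, Shared, Owned}.
States satisfying EX shared: {Invalid, Modified, Shared, Owned}.
States satisfying ¬shared ∧ owned: {Modified}.
States satisfying ¬shared: {Modified}.
States satisfying A[¬shared ∧ owned U ¬shared]: {Modified}.
States satisfying EX shared ∧ A[¬shared ∧ owned U ¬shared]: {Modified}.

{Modified}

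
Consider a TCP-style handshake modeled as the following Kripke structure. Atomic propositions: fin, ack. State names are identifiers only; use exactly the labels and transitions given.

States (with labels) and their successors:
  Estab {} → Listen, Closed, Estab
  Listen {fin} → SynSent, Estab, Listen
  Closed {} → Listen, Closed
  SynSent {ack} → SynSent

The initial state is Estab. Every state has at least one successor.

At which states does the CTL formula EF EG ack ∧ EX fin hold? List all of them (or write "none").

{Estab, Listen, Closed}

States satisfying EG ack: {SynSent}.
States satisfying EF EG ack: {Estab, Listen, Closed, SynSent}.
States satisfying fin: {Listen}.
States satisfying EX fin: {Estab, Listen, Closed}.
States satisfying EF EG ack ∧ EX fin: {Estab, Listen, Closed}.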